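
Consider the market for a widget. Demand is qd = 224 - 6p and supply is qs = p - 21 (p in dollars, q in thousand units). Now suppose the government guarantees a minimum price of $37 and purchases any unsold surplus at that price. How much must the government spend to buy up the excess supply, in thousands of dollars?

Without the control the market clears where 224 - 6p = p - 21, i.e. p* = 35 and q* = 14.
Since 37 > 35, the floor is binding.
At p = 37: qd = 224 - 6·37 = 2 and qs = 37 - 21 = 16.
Surplus = qs - qd = 14.
Government expenditure = surplus × support price = 14 × 37 = 518.

518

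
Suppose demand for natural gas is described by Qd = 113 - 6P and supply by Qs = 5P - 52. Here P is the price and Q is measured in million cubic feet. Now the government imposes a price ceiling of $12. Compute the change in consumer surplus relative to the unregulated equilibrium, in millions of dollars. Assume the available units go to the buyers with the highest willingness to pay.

Setting quantity demanded equal to quantity supplied, 113 - 6P = 5P - 52, gives P* = 15 and Q* = 23.
Because the ceiling (12) lies below the market-clearing price, it is binding.
At P = 12: Qd = 113 - 6·12 = 41 and Qs = 5·12 - 52 = 8.
Consumer surplus without the control is ½ · (113/6 - 15) · 23 = 529/12.
With the ceiling, 8 units are sold at 12 (assume they go to the highest-value buyers). The demand price at Q = 8 is 17.5, so CS = ½ · [(113/6 - 12) + (17.5 - 12)] · 8 = 148/3.
Change in consumer surplus = 148/3 - 529/12 = 5.25.

5.25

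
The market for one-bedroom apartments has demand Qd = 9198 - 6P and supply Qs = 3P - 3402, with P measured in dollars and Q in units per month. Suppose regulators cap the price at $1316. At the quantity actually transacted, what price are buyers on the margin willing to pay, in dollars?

In a free market, 9198 - 6P = 3P - 3402 gives the equilibrium P* = 1400, Q* = 798.
The ceiling of 1316 is below the equilibrium price 1400, so it binds.
At P = 1316: Qd = 9198 - 6·1316 = 1302 and Qs = 3·1316 - 3402 = 546.
Only 546 units reach the market. On the demand curve, the marginal buyer's willingness to pay at Q = 546 is (9198 - 546)/6 = 1442.

1442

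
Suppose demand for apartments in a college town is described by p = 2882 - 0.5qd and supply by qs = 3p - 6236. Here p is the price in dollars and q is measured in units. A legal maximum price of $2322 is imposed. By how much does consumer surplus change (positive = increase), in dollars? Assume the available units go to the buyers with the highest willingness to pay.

Rearranging demand gives qd = 5764 - 2p. Equilibrium: 5764 - 2p = 3p - 6236, so 12000 = 5p and p* = 2400, q* = 964.
Since 2322 < 2400, the ceiling is binding.
At p = 2322: qd = 5764 - 2·2322 = 1120 and qs = 3·2322 - 6236 = 730.
Consumer surplus without the control is ½ · (2882 - 2400) · 964 = 232324.
With the ceiling, 730 units are sold at 2322 (assume they go to the highest-value buyers). The demand price at q = 730 is 2517, so CS = ½ · [(2882 - 2322) + (2517 - 2322)] · 730 = 275575.
Change in consumer surplus = 275575 - 232324 = 43251.

43251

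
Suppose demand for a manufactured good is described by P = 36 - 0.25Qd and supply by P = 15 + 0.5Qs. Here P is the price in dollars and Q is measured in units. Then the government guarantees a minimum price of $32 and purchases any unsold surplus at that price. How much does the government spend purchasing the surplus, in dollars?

576

Rearranging demand gives Qd = 144 - 4P; rearranging supply gives Qs = 2P - 30. In a free market, 144 - 4P = 2P - 30 gives the equilibrium P* = 29, Q* = 28.
Because the floor (32) lies above the market-clearing price, it is binding.
At P = 32: Qd = 144 - 4·32 = 16 and Qs = 2·32 - 30 = 34.
Surplus = Qs - Qd = 18.
Government expenditure = surplus × support price = 18 × 32 = 576.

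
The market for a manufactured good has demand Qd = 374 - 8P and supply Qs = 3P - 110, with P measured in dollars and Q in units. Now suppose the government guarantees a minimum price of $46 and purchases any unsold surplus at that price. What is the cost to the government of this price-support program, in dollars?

Without the control the market clears where 374 - 8P = 3P - 110, i.e. P* = 44 and Q* = 22.
The floor of 46 is above the equilibrium price 44, so it binds.
At P = 46: Qd = 374 - 8·46 = 6 and Qs = 3·46 - 110 = 28.
Surplus = Qs - Qd = 22.
Government expenditure = surplus × support price = 22 × 46 = 1012.

1012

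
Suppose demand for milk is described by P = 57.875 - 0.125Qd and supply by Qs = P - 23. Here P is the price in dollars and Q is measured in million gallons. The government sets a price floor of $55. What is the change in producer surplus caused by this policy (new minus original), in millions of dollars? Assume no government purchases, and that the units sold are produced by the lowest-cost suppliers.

Rearranging demand gives Qd = 463 - 8P. Without the control the market clears where 463 - 8P = P - 23, i.e. P* = 54 and Q* = 31.
The floor of 55 is above the equilibrium price 54, so it binds.
At P = 55: Qd = 463 - 8·55 = 23 and Qs = 55 - 23 = 32.
Producer surplus without the control is ½ · (54 - 23) · 31 = 480.5.
With the floor, 23 units are sold at 55. The supply price at Q = 23 is 46, so PS = ½ · [(55 - 23) + (55 - 46)] · 23 = 471.5.
Change in producer surplus = 471.5 - 480.5 = -9.

-9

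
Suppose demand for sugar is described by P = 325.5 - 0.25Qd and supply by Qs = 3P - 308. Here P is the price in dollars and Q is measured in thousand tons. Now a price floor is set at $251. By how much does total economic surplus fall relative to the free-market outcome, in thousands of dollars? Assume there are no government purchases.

2058

Rearranging demand gives Qd = 1302 - 4P. Setting quantity demanded equal to quantity supplied, 1302 - 4P = 3P - 308, gives P* = 230 and Q* = 382.
Since 251 > 230, the floor is binding.
At P = 251: Qd = 1302 - 4·251 = 298 and Qs = 3·251 - 308 = 445.
Quantity traded falls to 298. At Q = 298 the demand price is (1302 - 298)/4 = 251 and the supply price is (308 + 298)/3 = 202.
Deadweight loss = ½ · (251 - 202) · (382 - 298) = ½ · 49 · 84 = 2058.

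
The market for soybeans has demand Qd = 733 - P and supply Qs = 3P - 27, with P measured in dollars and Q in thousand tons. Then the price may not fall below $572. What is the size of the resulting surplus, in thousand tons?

Setting quantity demanded equal to quantity supplied, 733 - P = 3P - 27, gives P* = 190 and Q* = 543.
Since 572 > 190, the floor is binding.
At P = 572: Qd = 733 - 572 = 161 and Qs = 3·572 - 27 = 1689.
Surplus = Qs - Qd = 1689 - 161 = 1528.

1528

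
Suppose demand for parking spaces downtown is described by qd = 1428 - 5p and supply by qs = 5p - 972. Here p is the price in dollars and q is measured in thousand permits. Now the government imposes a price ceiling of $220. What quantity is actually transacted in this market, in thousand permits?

Setting quantity demanded equal to quantity supplied, 1428 - 5p = 5p - 972, gives p* = 240 and q* = 228.
The ceiling of 220 is below the equilibrium price 240, so it binds.
At p = 220: qd = 1428 - 5·220 = 328 and qs = 5·220 - 972 = 128.
The quantity actually transacted is the short side, supply: 128.

128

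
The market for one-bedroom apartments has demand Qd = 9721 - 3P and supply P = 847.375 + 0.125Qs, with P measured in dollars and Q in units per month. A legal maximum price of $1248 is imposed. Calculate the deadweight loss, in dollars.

Rearranging supply gives Qs = 8P - 6779. Setting quantity demanded equal to quantity supplied, 9721 - 3P = 8P - 6779, gives P* = 1500 and Q* = 5221.
Because the ceiling (1248) lies below the market-clearing price, it is binding.
At P = 1248: Qd = 9721 - 3·1248 = 5977 and Qs = 8·1248 - 6779 = 3205.
Quantity traded falls to 3205. At Q = 3205 the demand price is (9721 - 3205)/3 = 2172 and the supply price is (6779 + 3205)/8 = 1248.
Deadweight loss = ½ · (2172 - 1248) · (5221 - 3205) = ½ · 924 · 2016 = 931392.

931392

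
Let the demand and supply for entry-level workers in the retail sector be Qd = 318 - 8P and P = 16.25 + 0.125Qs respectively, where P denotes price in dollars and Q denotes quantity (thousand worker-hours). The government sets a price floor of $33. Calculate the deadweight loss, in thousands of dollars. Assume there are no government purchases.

200

Rearranging supply gives Qs = 8P - 130. In a free market, 318 - 8P = 8P - 130 gives the equilibrium P* = 28, Q* = 94.
Since 33 > 28, the floor is binding.
At P = 33: Qd = 318 - 8·33 = 54 and Qs = 8·33 - 130 = 134.
Quantity traded falls to 54. At Q = 54 the demand price is (318 - 54)/8 = 33 and the supply price is (130 + 54)/8 = 23.
Deadweight loss = ½ · (33 - 23) · (94 - 54) = ½ · 10 · 40 = 200.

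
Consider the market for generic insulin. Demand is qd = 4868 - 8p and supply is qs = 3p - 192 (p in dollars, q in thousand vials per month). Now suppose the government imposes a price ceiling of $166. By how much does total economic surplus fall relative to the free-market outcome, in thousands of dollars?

Equilibrium: 4868 - 8p = 3p - 192, so 5060 = 11p and p* = 460, q* = 1188.
Since 166 < 460, the ceiling is binding.
At p = 166: qd = 4868 - 8·166 = 3540 and qs = 3·166 - 192 = 306.
Quantity traded falls to 306. At q = 306 the demand price is (4868 - 306)/8 = 570.25 and the supply price is (192 + 306)/3 = 166.
Deadweight loss = ½ · (570.25 - 166) · (1188 - 306) = ½ · 404.25 · 882 = 178274.25.

178274.25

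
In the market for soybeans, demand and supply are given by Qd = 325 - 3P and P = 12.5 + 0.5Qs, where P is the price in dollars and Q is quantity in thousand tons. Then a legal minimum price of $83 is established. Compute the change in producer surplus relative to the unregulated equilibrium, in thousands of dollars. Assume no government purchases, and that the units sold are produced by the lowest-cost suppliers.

Rearranging supply gives Qs = 2P - 25. Setting quantity demanded equal to quantity supplied, 325 - 3P = 2P - 25, gives P* = 70 and Q* = 115.
Because the floor (83) lies above the market-clearing price, it is binding.
At P = 83: Qd = 325 - 3·83 = 76 and Qs = 2·83 - 25 = 141.
Producer surplus without the control is ½ · (70 - 12.5) · 115 = 3306.25.
With the floor, 76 units are sold at 83. The supply price at Q = 76 is 50.5, so PS = ½ · [(83 - 12.5) + (83 - 50.5)] · 76 = 3914.
Change in producer surplus = 3914 - 3306.25 = 607.75.

607.75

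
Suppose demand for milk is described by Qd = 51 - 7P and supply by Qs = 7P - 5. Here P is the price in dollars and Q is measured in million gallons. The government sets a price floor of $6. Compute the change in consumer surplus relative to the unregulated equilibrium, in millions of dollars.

-32

Setting quantity demanded equal to quantity supplied, 51 - 7P = 7P - 5, gives P* = 4 and Q* = 23.
Since 6 > 4, the floor is binding.
At P = 6: Qd = 51 - 7·6 = 9 and Qs = 7·6 - 5 = 37.
Consumer surplus without the control is ½ · (51/7 - 4) · 23 = 529/14.
With the floor, consumers buy 9 units at 6, so CS = ½ · (51/7 - 6) · 9 = 81/14.
Change in consumer surplus = 81/14 - 529/14 = -32.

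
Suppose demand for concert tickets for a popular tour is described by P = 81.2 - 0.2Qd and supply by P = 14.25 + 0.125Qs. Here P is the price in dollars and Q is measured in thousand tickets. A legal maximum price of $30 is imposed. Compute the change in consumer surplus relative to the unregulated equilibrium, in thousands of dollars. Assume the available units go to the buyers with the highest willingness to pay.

Rearranging demand gives Qd = 406 - 5P; rearranging supply gives Qs = 8P - 114. Equilibrium: 406 - 5P = 8P - 114, so 520 = 13P and P* = 40, Q* = 206.
The ceiling of 30 is below the equilibrium price 40, so it binds.
At P = 30: Qd = 406 - 5·30 = 256 and Qs = 8·30 - 114 = 126.
Consumer surplus without the control is ½ · (81.2 - 40) · 206 = 4243.6.
With the ceiling, 126 units are sold at 30 (assume they go to the highest-value buyers). The demand price at Q = 126 is 56, so CS = ½ · [(81.2 - 30) + (56 - 30)] · 126 = 4863.6.
Change in consumer surplus = 4863.6 - 4243.6 = 620.

620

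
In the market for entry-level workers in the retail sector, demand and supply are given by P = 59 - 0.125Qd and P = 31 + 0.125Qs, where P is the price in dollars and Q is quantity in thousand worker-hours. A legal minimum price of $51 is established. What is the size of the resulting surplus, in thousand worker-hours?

Rearranging demand gives Qd = 472 - 8P; rearranging supply gives Qs = 8P - 248. Equilibrium: 472 - 8P = 8P - 248, so 720 = 16P and P* = 45, Q* = 112.
Since 51 > 45, the floor is binding.
At P = 51: Qd = 472 - 8·51 = 64 and Qs = 8·51 - 248 = 160.
Surplus = Qs - Qd = 160 - 64 = 96.

96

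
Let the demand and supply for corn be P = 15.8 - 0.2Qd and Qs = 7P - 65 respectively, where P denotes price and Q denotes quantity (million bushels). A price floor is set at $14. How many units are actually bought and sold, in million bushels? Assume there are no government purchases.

9

Rearranging demand gives Qd = 79 - 5P. Without the control the market clears where 79 - 5P = 7P - 65, i.e. P* = 12 and Q* = 19.
Because the floor (14) lies above the market-clearing price, it is binding.
At P = 14: Qd = 79 - 5·14 = 9 and Qs = 7·14 - 65 = 33.
The quantity actually transacted is the short side, demand: 9.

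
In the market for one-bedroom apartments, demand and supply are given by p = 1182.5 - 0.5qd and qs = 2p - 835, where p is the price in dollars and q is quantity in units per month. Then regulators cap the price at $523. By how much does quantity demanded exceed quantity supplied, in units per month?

1108

Rearranging demand gives qd = 2365 - 2p. In a free market, 2365 - 2p = 2p - 835 gives the equilibrium p* = 800, q* = 765.
The ceiling of 523 is below the equilibrium price 800, so it binds.
At p = 523: qd = 2365 - 2·523 = 1319 and qs = 2·523 - 835 = 211.
Shortage = qd - qs = 1319 - 211 = 1108.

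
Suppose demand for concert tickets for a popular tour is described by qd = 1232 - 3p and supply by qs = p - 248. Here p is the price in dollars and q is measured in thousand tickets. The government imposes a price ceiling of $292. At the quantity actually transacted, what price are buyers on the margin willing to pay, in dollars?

Without the control the market clears where 1232 - 3p = p - 248, i.e. p* = 370 and q* = 122.
Since 292 < 370, the ceiling is binding.
At p = 292: qd = 1232 - 3·292 = 356 and qs = 292 - 248 = 44.
Only 44 units reach the market. On the demand curve, the marginal buyer's willingness to pay at q = 44 is (1232 - 44)/3 = 396.

396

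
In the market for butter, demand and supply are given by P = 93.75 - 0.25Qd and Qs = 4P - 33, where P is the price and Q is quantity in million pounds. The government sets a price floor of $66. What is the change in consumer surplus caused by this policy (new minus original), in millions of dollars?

Rearranging demand gives Qd = 375 - 4P. Without the control the market clears where 375 - 4P = 4P - 33, i.e. P* = 51 and Q* = 171.
Since 66 > 51, the floor is binding.
At P = 66: Qd = 375 - 4·66 = 111 and Qs = 4·66 - 33 = 231.
Consumer surplus without the control is ½ · (93.75 - 51) · 171 = 3655.125.
With the floor, consumers buy 111 units at 66, so CS = ½ · (93.75 - 66) · 111 = 1540.125.
Change in consumer surplus = 1540.125 - 3655.125 = -2115.

-2115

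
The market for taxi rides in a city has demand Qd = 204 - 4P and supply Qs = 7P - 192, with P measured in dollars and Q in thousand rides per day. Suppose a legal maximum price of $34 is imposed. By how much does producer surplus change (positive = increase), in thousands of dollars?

Without the control the market clears where 204 - 4P = 7P - 192, i.e. P* = 36 and Q* = 60.
Since 34 < 36, the ceiling is binding.
At P = 34: Qd = 204 - 4·34 = 68 and Qs = 7·34 - 192 = 46.
Producer surplus without the control is ½ · (36 - 192/7) · 60 = 1800/7.
With the ceiling, producers sell 46 units at 34, so PS = ½ · (34 - 192/7) · 46 = 1058/7.
Change in producer surplus = 1058/7 - 1800/7 = -106.

-106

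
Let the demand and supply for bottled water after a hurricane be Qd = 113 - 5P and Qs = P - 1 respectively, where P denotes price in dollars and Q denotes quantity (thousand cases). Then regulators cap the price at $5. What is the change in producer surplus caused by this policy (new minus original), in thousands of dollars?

Equilibrium: 113 - 5P = P - 1, so 114 = 6P and P* = 19, Q* = 18.
Since 5 < 19, the ceiling is binding.
At P = 5: Qd = 113 - 5·5 = 88 and Qs = 5 - 1 = 4.
Producer surplus without the control is ½ · (19 - 1) · 18 = 162.
With the ceiling, producers sell 4 units at 5, so PS = ½ · (5 - 1) · 4 = 8.
Change in producer surplus = 8 - 162 = -154.

-154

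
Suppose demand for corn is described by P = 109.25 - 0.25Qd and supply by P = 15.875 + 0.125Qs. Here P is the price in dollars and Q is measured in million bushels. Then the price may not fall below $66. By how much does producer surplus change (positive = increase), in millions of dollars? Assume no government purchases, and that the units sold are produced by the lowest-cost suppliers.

Rearranging demand gives Qd = 437 - 4P; rearranging supply gives Qs = 8P - 127. Without the control the market clears where 437 - 4P = 8P - 127, i.e. P* = 47 and Q* = 249.
Because the floor (66) lies above the market-clearing price, it is binding.
At P = 66: Qd = 437 - 4·66 = 173 and Qs = 8·66 - 127 = 401.
Producer surplus without the control is ½ · (47 - 15.875) · 249 = 3875.0625.
With the floor, 173 units are sold at 66. The supply price at Q = 173 is 37.5, so PS = ½ · [(66 - 15.875) + (66 - 37.5)] · 173 = 6801.0625.
Change in producer surplus = 6801.0625 - 3875.0625 = 2926.

2926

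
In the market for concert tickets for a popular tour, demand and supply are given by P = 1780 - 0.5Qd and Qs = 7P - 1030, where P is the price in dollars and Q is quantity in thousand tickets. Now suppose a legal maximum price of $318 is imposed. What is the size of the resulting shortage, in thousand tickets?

Rearranging demand gives Qd = 3560 - 2P. Without the control the market clears where 3560 - 2P = 7P - 1030, i.e. P* = 510 and Q* = 2540.
Because the ceiling (318) lies below the market-clearing price, it is binding.
At P = 318: Qd = 3560 - 2·318 = 2924 and Qs = 7·318 - 1030 = 1196.
Shortage = Qd - Qs = 2924 - 1196 = 1728.

1728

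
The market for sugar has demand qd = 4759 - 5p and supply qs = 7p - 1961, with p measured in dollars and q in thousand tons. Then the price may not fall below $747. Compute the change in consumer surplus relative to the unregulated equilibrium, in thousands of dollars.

-278910.5

Setting quantity demanded equal to quantity supplied, 4759 - 5p = 7p - 1961, gives p* = 560 and q* = 1959.
Because the floor (747) lies above the market-clearing price, it is binding.
At p = 747: qd = 4759 - 5·747 = 1024 and qs = 7·747 - 1961 = 3268.
Consumer surplus without the control is ½ · (951.8 - 560) · 1959 = 383768.1.
With the floor, consumers buy 1024 units at 747, so CS = ½ · (951.8 - 747) · 1024 = 104857.6.
Change in consumer surplus = 104857.6 - 383768.1 = -278910.5.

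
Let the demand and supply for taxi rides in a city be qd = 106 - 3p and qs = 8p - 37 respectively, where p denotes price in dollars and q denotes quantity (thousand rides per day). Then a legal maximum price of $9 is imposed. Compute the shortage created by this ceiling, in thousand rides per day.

44

In a free market, 106 - 3p = 8p - 37 gives the equilibrium p* = 13, q* = 67.
The ceiling of 9 is below the equilibrium price 13, so it binds.
At p = 9: qd = 106 - 3·9 = 79 and qs = 8·9 - 37 = 35.
Shortage = qd - qs = 79 - 35 = 44.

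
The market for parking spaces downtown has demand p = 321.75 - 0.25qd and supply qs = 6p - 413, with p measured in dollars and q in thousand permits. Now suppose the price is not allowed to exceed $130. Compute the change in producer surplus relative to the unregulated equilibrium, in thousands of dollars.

-19480

Rearranging demand gives qd = 1287 - 4p. Equilibrium: 1287 - 4p = 6p - 413, so 1700 = 10p and p* = 170, q* = 607.
Because the ceiling (130) lies below the market-clearing price, it is binding.
At p = 130: qd = 1287 - 4·130 = 767 and qs = 6·130 - 413 = 367.
Producer surplus without the control is ½ · (170 - 413/6) · 607 = 368449/12.
With the ceiling, producers sell 367 units at 130, so PS = ½ · (130 - 413/6) · 367 = 134689/12.
Change in producer surplus = 134689/12 - 368449/12 = -19480.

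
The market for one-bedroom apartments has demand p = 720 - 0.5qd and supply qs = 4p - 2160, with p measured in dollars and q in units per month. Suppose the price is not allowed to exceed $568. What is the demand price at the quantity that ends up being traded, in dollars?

664

Rearranging demand gives qd = 1440 - 2p. In a free market, 1440 - 2p = 4p - 2160 gives the equilibrium p* = 600, q* = 240.
Since 568 < 600, the ceiling is binding.
At p = 568: qd = 1440 - 2·568 = 304 and qs = 4·568 - 2160 = 112.
Only 112 units reach the market. On the demand curve, the marginal buyer's willingness to pay at q = 112 is (1440 - 112)/2 = 664.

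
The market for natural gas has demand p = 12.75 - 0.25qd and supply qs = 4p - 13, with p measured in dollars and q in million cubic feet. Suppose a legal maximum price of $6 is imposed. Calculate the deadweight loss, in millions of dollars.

Rearranging demand gives qd = 51 - 4p. Equilibrium: 51 - 4p = 4p - 13, so 64 = 8p and p* = 8, q* = 19.
Since 6 < 8, the ceiling is binding.
At p = 6: qd = 51 - 4·6 = 27 and qs = 4·6 - 13 = 11.
Quantity traded falls to 11. At q = 11 the demand price is (51 - 11)/4 = 10 and the supply price is (13 + 11)/4 = 6.
Deadweight loss = ½ · (10 - 6) · (19 - 11) = ½ · 4 · 8 = 16.

16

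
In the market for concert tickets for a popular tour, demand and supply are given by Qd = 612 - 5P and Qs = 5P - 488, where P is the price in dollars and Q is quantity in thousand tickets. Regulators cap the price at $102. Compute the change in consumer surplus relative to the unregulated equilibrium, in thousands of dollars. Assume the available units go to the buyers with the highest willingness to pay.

In a free market, 612 - 5P = 5P - 488 gives the equilibrium P* = 110, Q* = 62.
Because the ceiling (102) lies below the market-clearing price, it is binding.
At P = 102: Qd = 612 - 5·102 = 102 and Qs = 5·102 - 488 = 22.
Consumer surplus without the control is ½ · (122.4 - 110) · 62 = 384.4.
With the ceiling, 22 units are sold at 102 (assume they go to the highest-value buyers). The demand price at Q = 22 is 118, so CS = ½ · [(122.4 - 102) + (118 - 102)] · 22 = 400.4.
Change in consumer surplus = 400.4 - 384.4 = 16.

16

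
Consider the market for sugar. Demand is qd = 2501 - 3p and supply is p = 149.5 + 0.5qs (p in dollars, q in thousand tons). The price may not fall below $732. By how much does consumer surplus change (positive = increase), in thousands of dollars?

-96836

Rearranging supply gives qs = 2p - 299. In a free market, 2501 - 3p = 2p - 299 gives the equilibrium p* = 560, q* = 821.
Because the floor (732) lies above the market-clearing price, it is binding.
At p = 732: qd = 2501 - 3·732 = 305 and qs = 2·732 - 299 = 1165.
Consumer surplus without the control is ½ · (2501/3 - 560) · 821 = 674041/6.
With the floor, consumers buy 305 units at 732, so CS = ½ · (2501/3 - 732) · 305 = 93025/6.
Change in consumer surplus = 93025/6 - 674041/6 = -96836.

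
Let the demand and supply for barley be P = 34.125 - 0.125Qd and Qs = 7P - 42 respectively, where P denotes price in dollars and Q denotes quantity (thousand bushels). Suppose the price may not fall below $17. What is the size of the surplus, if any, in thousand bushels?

0

Rearranging demand gives Qd = 273 - 8P. Equilibrium: 273 - 8P = 7P - 42, so 315 = 15P and P* = 21, Q* = 105.
Since 17 is below P* = 21, the floor does not bind and the free-market outcome prevails.
Since the control does not bind, there is no surplus.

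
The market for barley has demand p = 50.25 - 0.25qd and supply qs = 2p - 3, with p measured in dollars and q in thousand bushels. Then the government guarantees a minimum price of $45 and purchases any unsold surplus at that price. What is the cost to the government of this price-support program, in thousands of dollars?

2970

Rearranging demand gives qd = 201 - 4p. Without the control the market clears where 201 - 4p = 2p - 3, i.e. p* = 34 and q* = 65.
Because the floor (45) lies above the market-clearing price, it is binding.
At p = 45: qd = 201 - 4·45 = 21 and qs = 2·45 - 3 = 87.
Surplus = qs - qd = 66.
Government expenditure = surplus × support price = 66 × 45 = 2970.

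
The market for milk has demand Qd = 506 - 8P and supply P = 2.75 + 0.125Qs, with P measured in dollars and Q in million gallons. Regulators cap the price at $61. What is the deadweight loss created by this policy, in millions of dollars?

0

Rearranging supply gives Qs = 8P - 22. In a free market, 506 - 8P = 8P - 22 gives the equilibrium P* = 33, Q* = 242.
The ceiling of 61 is above the equilibrium price 33, so it is not binding; the market clears at P* = 33, Q* = 242.
Since the control does not bind, no trades are prevented and deadweight loss is zero.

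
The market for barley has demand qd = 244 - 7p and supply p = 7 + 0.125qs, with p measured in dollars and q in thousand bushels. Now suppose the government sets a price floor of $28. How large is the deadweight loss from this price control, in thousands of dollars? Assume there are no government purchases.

420

Rearranging supply gives qs = 8p - 56. Without the control the market clears where 244 - 7p = 8p - 56, i.e. p* = 20 and q* = 104.
The floor of 28 is above the equilibrium price 20, so it binds.
At p = 28: qd = 244 - 7·28 = 48 and qs = 8·28 - 56 = 168.
Quantity traded falls to 48. At q = 48 the demand price is (244 - 48)/7 = 28 and the supply price is (56 + 48)/8 = 13.
Deadweight loss = ½ · (28 - 13) · (104 - 48) = ½ · 15 · 56 = 420.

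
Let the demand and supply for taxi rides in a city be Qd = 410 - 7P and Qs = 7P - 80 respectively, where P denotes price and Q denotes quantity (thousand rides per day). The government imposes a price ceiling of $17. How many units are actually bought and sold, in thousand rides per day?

Setting quantity demanded equal to quantity supplied, 410 - 7P = 7P - 80, gives P* = 35 and Q* = 165.
Because the ceiling (17) lies below the market-clearing price, it is binding.
At P = 17: Qd = 410 - 7·17 = 291 and Qs = 7·17 - 80 = 39.
The quantity actually transacted is the short side, supply: 39.

39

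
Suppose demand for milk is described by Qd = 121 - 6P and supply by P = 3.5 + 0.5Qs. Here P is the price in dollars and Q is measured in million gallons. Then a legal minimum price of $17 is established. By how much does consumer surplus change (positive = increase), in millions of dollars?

Rearranging supply gives Qs = 2P - 7. In a free market, 121 - 6P = 2P - 7 gives the equilibrium P* = 16, Q* = 25.
The floor of 17 is above the equilibrium price 16, so it binds.
At P = 17: Qd = 121 - 6·17 = 19 and Qs = 2·17 - 7 = 27.
Consumer surplus without the control is ½ · (121/6 - 16) · 25 = 625/12.
With the floor, consumers buy 19 units at 17, so CS = ½ · (121/6 - 17) · 19 = 361/12.
Change in consumer surplus = 361/12 - 625/12 = -22.

-22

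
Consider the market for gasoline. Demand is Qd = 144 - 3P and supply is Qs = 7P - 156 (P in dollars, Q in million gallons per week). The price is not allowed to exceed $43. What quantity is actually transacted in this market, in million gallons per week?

In a free market, 144 - 3P = 7P - 156 gives the equilibrium P* = 30, Q* = 54.
The ceiling of 43 is above the equilibrium price 30, so it is not binding; the market clears at P* = 30, Q* = 54.

54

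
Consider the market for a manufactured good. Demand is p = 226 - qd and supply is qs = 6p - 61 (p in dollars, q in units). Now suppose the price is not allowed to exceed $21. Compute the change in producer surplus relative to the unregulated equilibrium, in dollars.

-2500

Rearranging demand gives qd = 226 - p. Equilibrium: 226 - p = 6p - 61, so 287 = 7p and p* = 41, q* = 185.
Since 21 < 41, the ceiling is binding.
At p = 21: qd = 226 - 21 = 205 and qs = 6·21 - 61 = 65.
Producer surplus without the control is ½ · (41 - 61/6) · 185 = 34225/12.
With the ceiling, producers sell 65 units at 21, so PS = ½ · (21 - 61/6) · 65 = 4225/12.
Change in producer surplus = 4225/12 - 34225/12 = -2500.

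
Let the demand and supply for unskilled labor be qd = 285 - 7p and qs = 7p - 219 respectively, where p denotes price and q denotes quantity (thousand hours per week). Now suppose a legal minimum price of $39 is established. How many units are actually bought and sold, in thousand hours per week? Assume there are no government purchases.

Equilibrium: 285 - 7p = 7p - 219, so 504 = 14p and p* = 36, q* = 33.
The floor of 39 is above the equilibrium price 36, so it binds.
At p = 39: qd = 285 - 7·39 = 12 and qs = 7·39 - 219 = 54.
The quantity actually transacted is the short side, demand: 12.

12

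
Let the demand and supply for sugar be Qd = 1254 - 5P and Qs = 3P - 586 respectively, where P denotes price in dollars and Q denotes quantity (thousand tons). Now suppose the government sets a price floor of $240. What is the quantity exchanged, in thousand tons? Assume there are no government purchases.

54

Without the control the market clears where 1254 - 5P = 3P - 586, i.e. P* = 230 and Q* = 104.
Because the floor (240) lies above the market-clearing price, it is binding.
At P = 240: Qd = 1254 - 5·240 = 54 and Qs = 3·240 - 586 = 134.
The quantity actually transacted is the short side, demand: 54.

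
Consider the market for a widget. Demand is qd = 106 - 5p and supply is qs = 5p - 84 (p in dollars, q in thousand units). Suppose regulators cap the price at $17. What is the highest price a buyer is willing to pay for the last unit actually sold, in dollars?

21

Without the control the market clears where 106 - 5p = 5p - 84, i.e. p* = 19 and q* = 11.
Because the ceiling (17) lies below the market-clearing price, it is binding.
At p = 17: qd = 106 - 5·17 = 21 and qs = 5·17 - 84 = 1.
Only 1 units reach the market. On the demand curve, the marginal buyer's willingness to pay at q = 1 is (106 - 1)/5 = 21.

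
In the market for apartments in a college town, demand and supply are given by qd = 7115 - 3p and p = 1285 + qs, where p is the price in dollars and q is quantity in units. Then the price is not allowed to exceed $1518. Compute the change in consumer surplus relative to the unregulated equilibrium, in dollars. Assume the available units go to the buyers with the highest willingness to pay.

Rearranging supply gives qs = p - 1285. In a free market, 7115 - 3p = p - 1285 gives the equilibrium p* = 2100, q* = 815.
Because the ceiling (1518) lies below the market-clearing price, it is binding.
At p = 1518: qd = 7115 - 3·1518 = 2561 and qs = 1518 - 1285 = 233.
Consumer surplus without the control is ½ · (7115/3 - 2100) · 815 = 664225/6.
With the ceiling, 233 units are sold at 1518 (assume they go to the highest-value buyers). The demand price at q = 233 is 2294, so CS = ½ · [(7115/3 - 1518) + (2294 - 1518)] · 233 = 1139137/6.
Change in consumer surplus = 1139137/6 - 664225/6 = 79152.

79152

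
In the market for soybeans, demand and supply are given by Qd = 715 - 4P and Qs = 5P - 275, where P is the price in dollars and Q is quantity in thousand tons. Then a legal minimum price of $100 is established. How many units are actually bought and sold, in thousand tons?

275

Setting quantity demanded equal to quantity supplied, 715 - 4P = 5P - 275, gives P* = 110 and Q* = 275.
Since 100 is below P* = 110, the floor does not bind and the free-market outcome prevails.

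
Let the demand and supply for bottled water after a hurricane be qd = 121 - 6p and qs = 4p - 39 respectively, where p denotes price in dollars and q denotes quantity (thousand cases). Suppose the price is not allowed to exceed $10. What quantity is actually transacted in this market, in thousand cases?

1

Equilibrium: 121 - 6p = 4p - 39, so 160 = 10p and p* = 16, q* = 25.
The ceiling of 10 is below the equilibrium price 16, so it binds.
At p = 10: qd = 121 - 6·10 = 61 and qs = 4·10 - 39 = 1.
The quantity actually transacted is the short side, supply: 1.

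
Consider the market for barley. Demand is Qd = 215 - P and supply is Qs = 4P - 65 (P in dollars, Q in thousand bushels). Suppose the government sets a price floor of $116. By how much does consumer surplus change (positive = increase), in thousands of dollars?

Equilibrium: 215 - P = 4P - 65, so 280 = 5P and P* = 56, Q* = 159.
Because the floor (116) lies above the market-clearing price, it is binding.
At P = 116: Qd = 215 - 116 = 99 and Qs = 4·116 - 65 = 399.
Consumer surplus without the control is ½ · (215 - 56) · 159 = 12640.5.
With the floor, consumers buy 99 units at 116, so CS = ½ · (215 - 116) · 99 = 4900.5.
Change in consumer surplus = 4900.5 - 12640.5 = -7740.

-7740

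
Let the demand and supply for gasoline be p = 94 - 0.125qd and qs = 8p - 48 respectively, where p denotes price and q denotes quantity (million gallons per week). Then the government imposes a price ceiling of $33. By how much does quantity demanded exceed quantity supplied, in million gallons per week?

272

Rearranging demand gives qd = 752 - 8p. Without the control the market clears where 752 - 8p = 8p - 48, i.e. p* = 50 and q* = 352.
The ceiling of 33 is below the equilibrium price 50, so it binds.
At p = 33: qd = 752 - 8·33 = 488 and qs = 8·33 - 48 = 216.
Shortage = qd - qs = 488 - 216 = 272.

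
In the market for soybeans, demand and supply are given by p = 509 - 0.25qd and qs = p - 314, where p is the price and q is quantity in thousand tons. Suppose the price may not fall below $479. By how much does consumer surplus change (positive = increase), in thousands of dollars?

-1242

Rearranging demand gives qd = 2036 - 4p. Equilibrium: 2036 - 4p = p - 314, so 2350 = 5p and p* = 470, q* = 156.
Since 479 > 470, the floor is binding.
At p = 479: qd = 2036 - 4·479 = 120 and qs = 479 - 314 = 165.
Consumer surplus without the control is ½ · (509 - 470) · 156 = 3042.
With the floor, consumers buy 120 units at 479, so CS = ½ · (509 - 479) · 120 = 1800.
Change in consumer surplus = 1800 - 3042 = -1242.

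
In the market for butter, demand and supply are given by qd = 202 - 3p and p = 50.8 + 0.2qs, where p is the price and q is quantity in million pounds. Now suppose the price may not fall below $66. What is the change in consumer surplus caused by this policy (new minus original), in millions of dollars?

-157.5

Rearranging supply gives qs = 5p - 254. Without the control the market clears where 202 - 3p = 5p - 254, i.e. p* = 57 and q* = 31.
Since 66 > 57, the floor is binding.
At p = 66: qd = 202 - 3·66 = 4 and qs = 5·66 - 254 = 76.
Consumer surplus without the control is ½ · (202/3 - 57) · 31 = 961/6.
With the floor, consumers buy 4 units at 66, so CS = ½ · (202/3 - 66) · 4 = 8/3.
Change in consumer surplus = 8/3 - 961/6 = -157.5.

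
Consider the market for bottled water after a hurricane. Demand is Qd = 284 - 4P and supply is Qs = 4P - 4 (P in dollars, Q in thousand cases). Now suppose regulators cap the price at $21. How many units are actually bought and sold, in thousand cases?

Without the control the market clears where 284 - 4P = 4P - 4, i.e. P* = 36 and Q* = 140.
Because the ceiling (21) lies below the market-clearing price, it is binding.
At P = 21: Qd = 284 - 4·21 = 200 and Qs = 4·21 - 4 = 80.
The quantity actually transacted is the short side, supply: 80.

80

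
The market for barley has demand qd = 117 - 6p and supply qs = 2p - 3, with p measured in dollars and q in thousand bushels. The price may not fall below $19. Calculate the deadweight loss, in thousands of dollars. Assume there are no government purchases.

Setting quantity demanded equal to quantity supplied, 117 - 6p = 2p - 3, gives p* = 15 and q* = 27.
The floor of 19 is above the equilibrium price 15, so it binds.
At p = 19: qd = 117 - 6·19 = 3 and qs = 2·19 - 3 = 35.
Quantity traded falls to 3. At q = 3 the demand price is (117 - 3)/6 = 19 and the supply price is (3 + 3)/2 = 3.
Deadweight loss = ½ · (19 - 3) · (27 - 3) = ½ · 16 · 24 = 192.

192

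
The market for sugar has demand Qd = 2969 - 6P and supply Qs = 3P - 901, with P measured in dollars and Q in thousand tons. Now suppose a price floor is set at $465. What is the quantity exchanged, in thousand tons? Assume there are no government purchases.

Without the control the market clears where 2969 - 6P = 3P - 901, i.e. P* = 430 and Q* = 389.
Because the floor (465) lies above the market-clearing price, it is binding.
At P = 465: Qd = 2969 - 6·465 = 179 and Qs = 3·465 - 901 = 494.
The quantity actually transacted is the short side, demand: 179.

179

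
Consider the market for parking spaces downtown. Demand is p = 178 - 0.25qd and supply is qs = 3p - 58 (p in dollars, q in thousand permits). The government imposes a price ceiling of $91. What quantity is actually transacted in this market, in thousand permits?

Rearranging demand gives qd = 712 - 4p. Setting quantity demanded equal to quantity supplied, 712 - 4p = 3p - 58, gives p* = 110 and q* = 272.
Since 91 < 110, the ceiling is binding.
At p = 91: qd = 712 - 4·91 = 348 and qs = 3·91 - 58 = 215.
The quantity actually transacted is the short side, supply: 215.

215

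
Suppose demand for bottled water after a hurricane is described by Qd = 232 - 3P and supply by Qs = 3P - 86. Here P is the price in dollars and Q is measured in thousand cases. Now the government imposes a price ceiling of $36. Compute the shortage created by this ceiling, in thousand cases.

In a free market, 232 - 3P = 3P - 86 gives the equilibrium P* = 53, Q* = 73.
The ceiling of 36 is below the equilibrium price 53, so it binds.
At P = 36: Qd = 232 - 3·36 = 124 and Qs = 3·36 - 86 = 22.
Shortage = Qd - Qs = 124 - 22 = 102.

102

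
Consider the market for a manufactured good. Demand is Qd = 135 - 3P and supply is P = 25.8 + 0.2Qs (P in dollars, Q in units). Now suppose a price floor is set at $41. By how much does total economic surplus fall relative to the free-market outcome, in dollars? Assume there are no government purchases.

Rearranging supply gives Qs = 5P - 129. Setting quantity demanded equal to quantity supplied, 135 - 3P = 5P - 129, gives P* = 33 and Q* = 36.
Because the floor (41) lies above the market-clearing price, it is binding.
At P = 41: Qd = 135 - 3·41 = 12 and Qs = 5·41 - 129 = 76.
Quantity traded falls to 12. At Q = 12 the demand price is (135 - 12)/3 = 41 and the supply price is (129 + 12)/5 = 28.2.
Deadweight loss = ½ · (41 - 28.2) · (36 - 12) = ½ · 12.8 · 24 = 153.6.

153.6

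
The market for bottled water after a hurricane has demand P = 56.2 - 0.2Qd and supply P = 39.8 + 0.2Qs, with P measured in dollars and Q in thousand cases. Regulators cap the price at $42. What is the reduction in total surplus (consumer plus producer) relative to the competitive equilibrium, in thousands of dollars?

Rearranging demand gives Qd = 281 - 5P; rearranging supply gives Qs = 5P - 199. Without the control the market clears where 281 - 5P = 5P - 199, i.e. P* = 48 and Q* = 41.
Since 42 < 48, the ceiling is binding.
At P = 42: Qd = 281 - 5·42 = 71 and Qs = 5·42 - 199 = 11.
Quantity traded falls to 11. At Q = 11 the demand price is (281 - 11)/5 = 54 and the supply price is (199 + 11)/5 = 42.
Deadweight loss = ½ · (54 - 42) · (41 - 11) = ½ · 12 · 30 = 180.

180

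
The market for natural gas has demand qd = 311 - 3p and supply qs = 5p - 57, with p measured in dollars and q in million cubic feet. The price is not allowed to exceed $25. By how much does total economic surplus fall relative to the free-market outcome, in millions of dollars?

Setting quantity demanded equal to quantity supplied, 311 - 3p = 5p - 57, gives p* = 46 and q* = 173.
The ceiling of 25 is below the equilibrium price 46, so it binds.
At p = 25: qd = 311 - 3·25 = 236 and qs = 5·25 - 57 = 68.
Quantity traded falls to 68. At q = 68 the demand price is (311 - 68)/3 = 81 and the supply price is (57 + 68)/5 = 25.
Deadweight loss = ½ · (81 - 25) · (173 - 68) = ½ · 56 · 105 = 2940.

2940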